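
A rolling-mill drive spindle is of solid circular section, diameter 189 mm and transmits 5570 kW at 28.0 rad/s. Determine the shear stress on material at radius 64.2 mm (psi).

ω = 28.0 rad/s, so T = P/ω = 5570×10³ / 28.00 = 198900 N·m.
J = πd⁴/32 = π(0.189)⁴/32 = 1.253×10^-4 m⁴.
Shear stress varies linearly with radius: τ = T·r/J = 198900 × 0.0642 / 1.253×10^-4 = 1.019×10^8 Pa.

14800 psi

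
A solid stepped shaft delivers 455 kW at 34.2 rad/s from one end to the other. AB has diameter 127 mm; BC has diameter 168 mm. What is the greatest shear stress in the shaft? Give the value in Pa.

3.31e7 Pa

ω = 34.2 rad/s, so T = P/ω = 455×10³ / 34.20 = 13300 N·m.
Under the same torque, τ_max = 16T/(πd³) is largest where d is smallest — segment AB (d = 127 mm).
τ_max = 16·13300/(π·(0.127)³) = 3.308×10^7 Pa.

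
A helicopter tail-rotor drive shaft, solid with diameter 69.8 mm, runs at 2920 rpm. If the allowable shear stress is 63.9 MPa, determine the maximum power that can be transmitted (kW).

J = πd⁴/32 = π(0.0698)⁴/32 = 2.330×10^-6 m⁴.
T_max = τ_allow·J/r = 6.39×10^7 × 2.330×10^-6 / 0.0349 = 4267 N·m.
ω = 2π·2920/60 = 305.8 rad/s, so P_max = T_max·ω = 1.305×10^6 W.

1300 kW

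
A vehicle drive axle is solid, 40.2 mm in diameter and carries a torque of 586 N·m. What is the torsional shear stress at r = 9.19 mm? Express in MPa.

21.0 MPa

J = πd⁴/32 = π(0.0402)⁴/32 = 2.564×10^-7 m⁴.
Shear stress varies linearly with radius: τ = T·r/J = 586.0 × 0.00919 / 2.564×10^-7 = 2.100×10^7 Pa.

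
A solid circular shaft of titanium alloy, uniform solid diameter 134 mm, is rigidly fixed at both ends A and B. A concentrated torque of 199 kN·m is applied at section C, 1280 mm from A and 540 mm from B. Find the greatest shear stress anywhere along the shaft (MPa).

296 MPa

With uniform GJ and both ends fixed, compatibility θ_AC = θ_CB gives T_A·a = T_B·b, together with T_A + T_B = T₀.
T_A = T₀·b/(a+b) = 199000·540/1820 = 59040 N·m; T_B = 140000 N·m.
τ in each portion: τ_AC = 1.25×10^8 Pa, τ_CB = 2.96×10^8 Pa; maximum is in CB.
τ_max = T_CB·r/J = 140000·0.0670/3.17×10^-5 = 2.962×10^8 Pa.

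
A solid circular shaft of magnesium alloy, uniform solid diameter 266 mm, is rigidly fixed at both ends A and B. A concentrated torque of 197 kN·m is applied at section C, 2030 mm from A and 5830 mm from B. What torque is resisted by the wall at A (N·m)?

With uniform GJ and both ends fixed, compatibility θ_AC = θ_CB gives T_A·a = T_B·b, together with T_A + T_B = T₀.
T_A = T₀·b/(a+b) = 197000·5830/7860 = 146100 N·m; T_B = 50880 N·m.

146000 N·m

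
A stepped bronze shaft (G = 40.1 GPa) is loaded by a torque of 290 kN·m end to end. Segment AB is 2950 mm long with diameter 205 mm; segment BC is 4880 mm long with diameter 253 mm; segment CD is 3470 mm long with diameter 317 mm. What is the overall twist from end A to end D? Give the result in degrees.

J_AB = π(0.205)⁴/32 = 1.73×10^-4 m⁴; J_BC = π(0.253)⁴/32 = 4.02×10^-4 m⁴; J_CD = π(0.317)⁴/32 = 9.91×10^-4 m⁴.
θ = (T/G)·Σ L_i/J_i = (290000/40.1×10⁹)·(2.95/1.73×10^-4 + 4.88/4.02×10^-4 + 3.47/9.91×10^-4) = 0.2361 rad.

13.5°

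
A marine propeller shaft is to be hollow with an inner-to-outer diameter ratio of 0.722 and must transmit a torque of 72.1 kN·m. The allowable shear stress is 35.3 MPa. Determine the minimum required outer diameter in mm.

243 mm

For a hollow shaft with d_i/d_o = 0.722: τ_max = 16T/(π d_o³ (1−k⁴)), so d_o = [16T/(π τ_allow (1−k⁴))]^(1/3) = [16·72100/(π·3.53×10^7·0.7283)]^(1/3) = 0.2426 m.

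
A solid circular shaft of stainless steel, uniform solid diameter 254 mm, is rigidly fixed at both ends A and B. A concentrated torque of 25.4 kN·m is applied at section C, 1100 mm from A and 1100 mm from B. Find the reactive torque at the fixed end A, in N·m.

12700 N·m

With uniform GJ and both ends fixed, compatibility θ_AC = θ_CB gives T_A·a = T_B·b, together with T_A + T_B = T₀.
T_A = T₀·b/(a+b) = 25400·1100/2200 = 12700 N·m; T_B = 12700 N·m.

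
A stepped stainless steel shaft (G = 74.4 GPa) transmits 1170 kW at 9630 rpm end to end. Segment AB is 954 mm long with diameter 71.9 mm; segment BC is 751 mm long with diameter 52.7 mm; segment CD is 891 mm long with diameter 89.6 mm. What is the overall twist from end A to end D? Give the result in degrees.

ω = 2π·9630/60 = 1008 rad/s, so T = P/ω = 1170×10³ / 1008 = 1160 N·m.
J_AB = π(0.0719)⁴/32 = 2.62×10^-6 m⁴; J_BC = π(0.0527)⁴/32 = 7.57×10^-7 m⁴; J_CD = π(0.0896)⁴/32 = 6.33×10^-6 m⁴.
θ = (T/G)·Σ L_i/J_i = (1160/74.4×10⁹)·(0.954/2.62×10^-6 + 0.751/7.57×10^-7 + 0.891/6.33×10^-6) = 0.02333 rad.

1.34°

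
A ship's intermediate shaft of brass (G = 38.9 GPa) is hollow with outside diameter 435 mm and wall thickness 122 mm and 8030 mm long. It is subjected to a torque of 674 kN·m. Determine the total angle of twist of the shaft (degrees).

J = π(d_o⁴ − d_i⁴)/32 = π(0.435⁴ − 0.191⁴)/32 = 3.385×10^-3 m⁴.
θ = T·L/(G·J) = 674000 × 8.03 / (38.9×10⁹ × 3.385×10^-3) = 0.04111 rad.

2.36°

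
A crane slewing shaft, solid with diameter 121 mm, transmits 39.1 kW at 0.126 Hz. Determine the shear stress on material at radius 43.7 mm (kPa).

ω = 2π·0.126 = 0.7917 rad/s, so T = P/ω = 39.1×10³ / 0.7917 = 49390 N·m.
J = πd⁴/32 = π(0.121)⁴/32 = 2.104×10^-5 m⁴.
Shear stress varies linearly with radius: τ = T·r/J = 49390 × 0.0437 / 2.104×10^-5 = 1.026×10^8 Pa.

103000 kPa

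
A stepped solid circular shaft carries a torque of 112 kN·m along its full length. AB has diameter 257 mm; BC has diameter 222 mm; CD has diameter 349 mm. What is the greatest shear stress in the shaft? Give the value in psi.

7560 psi

Under the same torque, τ_max = 16T/(πd³) is largest where d is smallest — segment BC (d = 222 mm).
τ_max = 16·112000/(π·(0.222)³) = 5.213×10^7 Pa.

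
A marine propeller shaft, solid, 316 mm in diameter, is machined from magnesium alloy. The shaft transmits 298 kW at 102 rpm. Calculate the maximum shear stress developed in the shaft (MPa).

ω = 2π·102/60 = 10.68 rad/s, so T = P/ω = 298×10³ / 10.68 = 27900 N·m.
J = πd⁴/32 = π(0.316)⁴/32 = 9.789×10^-4 m⁴.
τ_max = T·r/J = 27900 × 0.158 / 9.789×10^-4 = 4.503×10^6 Pa.

4.50 MPa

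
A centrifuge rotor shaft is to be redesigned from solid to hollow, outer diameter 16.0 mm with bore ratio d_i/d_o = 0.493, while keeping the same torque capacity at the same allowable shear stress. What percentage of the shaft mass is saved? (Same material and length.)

Equal τ_max and T ⇒ the solid shaft needs d_s³ = d_o³(1−k⁴), so d_s = 16.0·(1−0.493⁴)^(1/3) = 15.68 mm.
Area ratio A_h/A_s = d_o²(1−k²)/d_s² = (1−k²)/(1−k⁴)^(2/3) = 0.7883.
Mass saving = 1 − 0.7883 = 21.2 %.

21.2 %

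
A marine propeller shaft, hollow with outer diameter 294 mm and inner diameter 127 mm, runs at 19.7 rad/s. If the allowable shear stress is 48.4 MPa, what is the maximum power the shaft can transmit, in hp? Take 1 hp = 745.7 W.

6160 hp

J = π(d_o⁴ − d_i⁴)/32 = π(0.294⁴ − 0.127⁴)/32 = 7.079×10^-4 m⁴.
T_max = τ_allow·J/r = 4.84×10^7 × 7.079×10^-4 / 0.147 = 233100 N·m.
ω = 19.7 rad/s, so P_max = T_max·ω = 4.592×10^6 W.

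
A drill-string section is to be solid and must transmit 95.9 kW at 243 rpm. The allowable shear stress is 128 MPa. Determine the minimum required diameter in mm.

53.1 mm

ω = 2π·243/60 = 25.45 rad/s, so T = P/ω = 95.9×10³ / 25.45 = 3769 N·m.
For a solid shaft τ_max = 16T/(πd³), so d = (16T/(π τ_allow))^(1/3) = (16·3769/(π·1.28×10^8))^(1/3) = 0.05313 m.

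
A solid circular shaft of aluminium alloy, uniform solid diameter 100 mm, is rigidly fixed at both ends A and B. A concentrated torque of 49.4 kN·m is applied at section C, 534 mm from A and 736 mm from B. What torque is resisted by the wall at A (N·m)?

With uniform GJ and both ends fixed, compatibility θ_AC = θ_CB gives T_A·a = T_B·b, together with T_A + T_B = T₀.
T_A = T₀·b/(a+b) = 49400·736/1270 = 28630 N·m; T_B = 20770 N·m.

28600 N·m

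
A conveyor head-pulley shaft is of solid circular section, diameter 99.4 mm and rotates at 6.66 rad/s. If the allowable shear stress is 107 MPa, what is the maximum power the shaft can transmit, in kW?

137 kW

J = πd⁴/32 = π(0.0994)⁴/32 = 9.584×10^-6 m⁴.
T_max = τ_allow·J/r = 1.07×10^8 × 9.584×10^-6 / 0.0497 = 20630 N·m.
ω = 6.66 rad/s, so P_max = T_max·ω = 1.374×10^5 W.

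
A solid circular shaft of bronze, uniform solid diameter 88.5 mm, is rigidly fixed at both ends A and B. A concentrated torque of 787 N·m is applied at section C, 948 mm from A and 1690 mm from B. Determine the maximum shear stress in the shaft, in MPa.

3.70 MPa

With uniform GJ and both ends fixed, compatibility θ_AC = θ_CB gives T_A·a = T_B·b, together with T_A + T_B = T₀.
T_A = T₀·b/(a+b) = 787.0·1690/2638 = 504.2 N·m; T_B = 282.8 N·m.
τ in each portion: τ_AC = 3.70×10^6 Pa, τ_CB = 2.08×10^6 Pa; maximum is in AC.
τ_max = T_AC·r/J = 504.2·0.0442/6.02×10^-6 = 3.704×10^6 Pa.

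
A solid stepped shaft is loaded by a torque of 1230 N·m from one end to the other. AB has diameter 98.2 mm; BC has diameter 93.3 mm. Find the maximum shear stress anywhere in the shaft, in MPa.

Under the same torque, τ_max = 16T/(πd³) is largest where d is smallest — segment BC (d = 93.3 mm).
τ_max = 16·1230/(π·(0.0933)³) = 7.713×10^6 Pa.

7.71 MPa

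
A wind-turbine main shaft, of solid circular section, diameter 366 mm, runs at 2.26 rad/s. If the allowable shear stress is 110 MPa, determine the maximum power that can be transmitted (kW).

J = πd⁴/32 = π(0.366)⁴/32 = 1.762×10^-3 m⁴.
T_max = τ_allow·J/r = 1.10×10^8 × 1.762×10^-3 / 0.183 = 1.059e6 N·m.
ω = 2.26 rad/s, so P_max = T_max·ω = 2.393×10^6 W.

2390 kW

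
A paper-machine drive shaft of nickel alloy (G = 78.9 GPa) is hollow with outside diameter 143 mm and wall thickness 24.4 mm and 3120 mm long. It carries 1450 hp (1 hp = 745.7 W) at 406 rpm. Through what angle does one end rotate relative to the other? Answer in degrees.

ω = 2π·406/60 = 42.52 rad/s, so T = P/ω = 1450×745.7 / 42.52 = 25430 N·m.
J = π(d_o⁴ − d_i⁴)/32 = π(0.143⁴ − 0.0942⁴)/32 = 3.332×10^-5 m⁴.
θ = T·L/(G·J) = 25430 × 3.12 / (78.9×10⁹ × 3.332×10^-5) = 0.03018 rad.

1.73°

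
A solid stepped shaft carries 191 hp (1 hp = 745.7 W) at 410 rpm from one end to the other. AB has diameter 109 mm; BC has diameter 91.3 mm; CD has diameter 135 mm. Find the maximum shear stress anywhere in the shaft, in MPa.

22.2 MPa

ω = 2π·410/60 = 42.94 rad/s, so T = P/ω = 191×745.7 / 42.94 = 3317 N·m.
Under the same torque, τ_max = 16T/(πd³) is largest where d is smallest — segment BC (d = 91.3 mm).
τ_max = 16·3317/(π·(0.0913)³) = 2.220×10^7 Pa.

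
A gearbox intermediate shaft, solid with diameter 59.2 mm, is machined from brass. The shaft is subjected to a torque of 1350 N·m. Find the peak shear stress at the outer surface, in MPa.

33.1 MPa

J = πd⁴/32 = π(0.0592)⁴/32 = 1.206×10^-6 m⁴.
τ_max = T·r/J = 1350 × 0.0296 / 1.206×10^-6 = 3.314×10^7 Pa.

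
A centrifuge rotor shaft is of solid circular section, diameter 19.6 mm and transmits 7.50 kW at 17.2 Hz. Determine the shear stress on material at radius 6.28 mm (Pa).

ω = 2π·17.2 = 108.1 rad/s, so T = P/ω = 7.50×10³ / 108.1 = 69.40 N·m.
J = πd⁴/32 = π(0.0196)⁴/32 = 1.449×10^-8 m⁴.
Shear stress varies linearly with radius: τ = T·r/J = 69.40 × 0.00628 / 1.449×10^-8 = 3.008×10^7 Pa.

3.01e7 Pa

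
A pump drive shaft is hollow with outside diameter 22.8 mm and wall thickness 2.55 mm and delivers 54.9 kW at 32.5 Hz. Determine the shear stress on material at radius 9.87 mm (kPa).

ω = 2π·32.5 = 204.2 rad/s, so T = P/ω = 54.9×10³ / 204.2 = 268.8 N·m.
J = π(d_o⁴ − d_i⁴)/32 = π(0.0228⁴ − 0.0177⁴)/32 = 1.689×10^-8 m⁴.
Shear stress varies linearly with radius: τ = T·r/J = 268.8 × 0.00987 / 1.689×10^-8 = 1.571×10^8 Pa.

157000 kPa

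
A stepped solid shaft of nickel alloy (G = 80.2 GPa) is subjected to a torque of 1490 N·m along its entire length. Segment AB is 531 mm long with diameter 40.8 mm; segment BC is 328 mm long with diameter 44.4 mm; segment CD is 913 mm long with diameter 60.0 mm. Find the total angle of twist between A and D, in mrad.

65.6 mrad

J_AB = π(0.0408)⁴/32 = 2.72×10^-7 m⁴; J_BC = π(0.0444)⁴/32 = 3.82×10^-7 m⁴; J_CD = π(0.0600)⁴/32 = 1.27×10^-6 m⁴.
θ = (T/G)·Σ L_i/J_i = (1490/80.2×10⁹)·(0.531/2.72×10^-7 + 0.328/3.82×10^-7 + 0.913/1.27×10^-6) = 0.06557 rad.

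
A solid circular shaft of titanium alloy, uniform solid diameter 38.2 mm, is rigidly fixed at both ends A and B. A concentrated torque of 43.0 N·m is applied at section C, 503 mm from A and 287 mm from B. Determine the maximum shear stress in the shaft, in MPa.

With uniform GJ and both ends fixed, compatibility θ_AC = θ_CB gives T_A·a = T_B·b, together with T_A + T_B = T₀.
T_A = T₀·b/(a+b) = 43.00·287/790.0 = 15.62 N·m; T_B = 27.38 N·m.
τ in each portion: τ_AC = 1.43×10^6 Pa, τ_CB = 2.50×10^6 Pa; maximum is in CB.
τ_max = T_CB·r/J = 27.38·0.0191/2.09×10^-7 = 2.501×10^6 Pa.

2.50 MPa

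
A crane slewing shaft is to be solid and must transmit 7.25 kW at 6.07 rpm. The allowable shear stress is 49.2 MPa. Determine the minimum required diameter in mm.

ω = 2π·6.07/60 = 0.6356 rad/s, so T = P/ω = 7.25×10³ / 0.6356 = 11410 N·m.
For a solid shaft τ_max = 16T/(πd³), so d = (16T/(π τ_allow))^(1/3) = (16·11410/(π·4.92×10^7))^(1/3) = 0.1057 m.

106 mm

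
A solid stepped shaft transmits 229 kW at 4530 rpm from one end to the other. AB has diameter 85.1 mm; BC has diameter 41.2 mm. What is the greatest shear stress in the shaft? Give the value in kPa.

35200 kPa

ω = 2π·4530/60 = 474.4 rad/s, so T = P/ω = 229×10³ / 474.4 = 482.7 N·m.
Under the same torque, τ_max = 16T/(πd³) is largest where d is smallest — segment BC (d = 41.2 mm).
τ_max = 16·482.7/(π·(0.0412)³) = 3.516×10^7 Pa.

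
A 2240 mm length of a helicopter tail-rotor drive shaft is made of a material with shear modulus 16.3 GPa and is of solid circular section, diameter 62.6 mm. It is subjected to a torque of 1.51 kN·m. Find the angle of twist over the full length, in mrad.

J = πd⁴/32 = π(0.0626)⁴/32 = 1.508×10^-6 m⁴.
θ = T·L/(G·J) = 1510 × 2.24 / (16.3×10⁹ × 1.508×10^-6) = 0.1376 rad.

138 mrad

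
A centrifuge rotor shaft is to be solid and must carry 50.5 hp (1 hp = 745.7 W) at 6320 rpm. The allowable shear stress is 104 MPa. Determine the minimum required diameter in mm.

ω = 2π·6320/60 = 661.8 rad/s, so T = P/ω = 50.5×745.7 / 661.8 = 56.90 N·m.
For a solid shaft τ_max = 16T/(πd³), so d = (16T/(π τ_allow))^(1/3) = (16·56.90/(π·1.04×10^8))^(1/3) = 0.01407 m.

14.1 mm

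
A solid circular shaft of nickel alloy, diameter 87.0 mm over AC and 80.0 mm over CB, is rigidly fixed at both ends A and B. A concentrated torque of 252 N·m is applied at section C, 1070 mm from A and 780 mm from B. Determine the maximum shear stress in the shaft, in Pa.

Compatibility: T_A·a/J_AC = T_B·b/J_CB with T_A + T_B = T₀.
J_AC = 5.62×10^-6 m⁴, J_CB = 4.02×10^-6 m⁴, so T_A = T₀·(J_AC/a)/((J_AC/a)+(J_CB/b)) = 127.2 N·m, T_B = 124.8 N·m.
τ in each portion: τ_AC = 9.84×10^5 Pa, τ_CB = 1.24×10^6 Pa; maximum is in CB.
τ_max = T_CB·r/J = 124.8·0.0400/4.02×10^-6 = 1.241×10^6 Pa.

1.24e6 Pa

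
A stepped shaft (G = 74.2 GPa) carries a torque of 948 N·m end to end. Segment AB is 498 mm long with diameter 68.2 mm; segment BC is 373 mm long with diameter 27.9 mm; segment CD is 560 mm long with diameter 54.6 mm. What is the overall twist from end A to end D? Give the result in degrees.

J_AB = π(0.0682)⁴/32 = 2.12×10^-6 m⁴; J_BC = π(0.0279)⁴/32 = 5.95×10^-8 m⁴; J_CD = π(0.0546)⁴/32 = 8.73×10^-7 m⁴.
θ = (T/G)·Σ L_i/J_i = (948.0/74.2×10⁹)·(0.498/2.12×10^-6 + 0.373/5.95×10^-8 + 0.560/8.73×10^-7) = 0.09131 rad.

5.23°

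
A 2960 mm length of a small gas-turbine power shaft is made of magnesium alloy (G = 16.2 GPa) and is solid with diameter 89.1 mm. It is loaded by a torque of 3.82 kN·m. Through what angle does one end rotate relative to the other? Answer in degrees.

J = πd⁴/32 = π(0.0891)⁴/32 = 6.187×10^-6 m⁴.
θ = T·L/(G·J) = 3820 × 2.96 / (16.2×10⁹ × 6.187×10^-6) = 0.1128 rad.

6.46°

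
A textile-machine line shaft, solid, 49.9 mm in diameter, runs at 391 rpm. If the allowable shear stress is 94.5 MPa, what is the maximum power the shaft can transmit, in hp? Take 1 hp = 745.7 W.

127 hp

J = πd⁴/32 = π(0.0499)⁴/32 = 6.087×10^-7 m⁴.
T_max = τ_allow·J/r = 9.45×10^7 × 6.087×10^-7 / 0.0249 = 2305 N·m.
ω = 2π·391/60 = 40.95 rad/s, so P_max = T_max·ω = 9.440×10^4 W.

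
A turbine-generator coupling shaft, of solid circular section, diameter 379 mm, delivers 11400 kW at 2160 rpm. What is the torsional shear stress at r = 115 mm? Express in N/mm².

ω = 2π·2160/60 = 226.2 rad/s, so T = P/ω = 11400×10³ / 226.2 = 50400 N·m.
J = πd⁴/32 = π(0.379)⁴/32 = 2.026×10^-3 m⁴.
Shear stress varies linearly with radius: τ = T·r/J = 50400 × 0.115 / 2.026×10^-3 = 2.861×10^6 Pa.

2.86 N/mm²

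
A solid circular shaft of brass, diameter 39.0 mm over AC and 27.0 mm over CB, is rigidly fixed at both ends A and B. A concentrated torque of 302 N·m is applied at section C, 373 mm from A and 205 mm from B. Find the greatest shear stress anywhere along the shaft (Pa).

Compatibility: T_A·a/J_AC = T_B·b/J_CB with T_A + T_B = T₀.
J_AC = 2.27×10^-7 m⁴, J_CB = 5.22×10^-8 m⁴, so T_A = T₀·(J_AC/a)/((J_AC/a)+(J_CB/b)) = 213.0 N·m, T_B = 89.02 N·m.
τ in each portion: τ_AC = 1.83×10^7 Pa, τ_CB = 2.30×10^7 Pa; maximum is in CB.
τ_max = T_CB·r/J = 89.02·0.0135/5.22×10^-8 = 2.303×10^7 Pa.

2.30e7 Pa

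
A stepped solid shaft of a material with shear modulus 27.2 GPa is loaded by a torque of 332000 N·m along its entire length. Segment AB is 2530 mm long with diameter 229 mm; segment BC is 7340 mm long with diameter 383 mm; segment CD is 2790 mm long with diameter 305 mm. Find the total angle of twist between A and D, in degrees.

11.3°

J_AB = π(0.229)⁴/32 = 2.70×10^-4 m⁴; J_BC = π(0.383)⁴/32 = 2.11×10^-3 m⁴; J_CD = π(0.305)⁴/32 = 8.50×10^-4 m⁴.
θ = (T/G)·Σ L_i/J_i = (332000/27.2×10⁹)·(2.53/2.70×10^-4 + 7.34/2.11×10^-3 + 2.79/8.50×10^-4) = 0.1969 rad.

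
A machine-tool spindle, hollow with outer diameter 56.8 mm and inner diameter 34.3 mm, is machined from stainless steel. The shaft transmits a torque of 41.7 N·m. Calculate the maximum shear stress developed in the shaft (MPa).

J = π(d_o⁴ − d_i⁴)/32 = π(0.0568⁴ − 0.0343⁴)/32 = 8.860×10^-7 m⁴.
τ_max = T·r/J = 41.70 × 0.0284 / 8.860×10^-7 = 1.337×10^6 Pa.

1.34 MPa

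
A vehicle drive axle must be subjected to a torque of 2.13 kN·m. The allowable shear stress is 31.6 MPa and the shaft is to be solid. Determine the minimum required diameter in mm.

For a solid shaft τ_max = 16T/(πd³), so d = (16T/(π τ_allow))^(1/3) = (16·2130/(π·3.16×10^7))^(1/3) = 0.07002 m.

70.0 mm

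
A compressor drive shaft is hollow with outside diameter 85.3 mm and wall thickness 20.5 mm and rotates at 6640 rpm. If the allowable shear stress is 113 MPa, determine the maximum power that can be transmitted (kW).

J = π(d_o⁴ − d_i⁴)/32 = π(0.0853⁴ − 0.0443⁴)/32 = 4.819×10^-6 m⁴.
T_max = τ_allow·J/r = 1.13×10^8 × 4.819×10^-6 / 0.0427 = 12770 N·m.
ω = 2π·6640/60 = 695.3 rad/s, so P_max = T_max·ω = 8.879×10^6 W.

8880 kW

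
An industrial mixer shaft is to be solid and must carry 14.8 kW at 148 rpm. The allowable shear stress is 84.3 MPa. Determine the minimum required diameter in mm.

38.6 mm

ω = 2π·148/60 = 15.50 rad/s, so T = P/ω = 14.8×10³ / 15.50 = 954.9 N·m.
For a solid shaft τ_max = 16T/(πd³), so d = (16T/(π τ_allow))^(1/3) = (16·954.9/(π·8.43×10^7))^(1/3) = 0.03864 m.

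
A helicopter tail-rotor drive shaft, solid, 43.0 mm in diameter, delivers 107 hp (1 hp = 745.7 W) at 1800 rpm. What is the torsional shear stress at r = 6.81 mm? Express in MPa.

8.59 MPa

ω = 2π·1800/60 = 188.5 rad/s, so T = P/ω = 107×745.7 / 188.5 = 423.3 N·m.
J = πd⁴/32 = π(0.0430)⁴/32 = 3.356×10^-7 m⁴.
Shear stress varies linearly with radius: τ = T·r/J = 423.3 × 0.00681 / 3.356×10^-7 = 8.589×10^6 Pa.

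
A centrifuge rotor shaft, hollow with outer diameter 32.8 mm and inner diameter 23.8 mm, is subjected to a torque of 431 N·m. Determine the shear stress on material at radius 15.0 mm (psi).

11400 psi

J = π(d_o⁴ − d_i⁴)/32 = π(0.0328⁴ − 0.0238⁴)/32 = 8.213×10^-8 m⁴.
Shear stress varies linearly with radius: τ = T·r/J = 431.0 × 0.0150 / 8.213×10^-8 = 7.872×10^7 Pa.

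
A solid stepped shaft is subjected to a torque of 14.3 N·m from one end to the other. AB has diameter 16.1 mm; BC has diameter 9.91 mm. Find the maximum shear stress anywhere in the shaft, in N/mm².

74.8 N/mm²

Under the same torque, τ_max = 16T/(πd³) is largest where d is smallest — segment BC (d = 9.91 mm).
τ_max = 16·14.30/(π·(0.00991)³) = 7.483×10^7 Pa.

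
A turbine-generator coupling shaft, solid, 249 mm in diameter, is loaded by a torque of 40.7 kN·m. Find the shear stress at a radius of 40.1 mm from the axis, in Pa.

4.32e6 Pa

J = πd⁴/32 = π(0.249)⁴/32 = 3.774×10^-4 m⁴.
Shear stress varies linearly with radius: τ = T·r/J = 40700 × 0.0401 / 3.774×10^-4 = 4.325×10^6 Pa.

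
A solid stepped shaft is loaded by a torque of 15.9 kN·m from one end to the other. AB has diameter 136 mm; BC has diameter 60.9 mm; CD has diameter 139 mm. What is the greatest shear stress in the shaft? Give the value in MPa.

359 MPa

Under the same torque, τ_max = 16T/(πd³) is largest where d is smallest — segment BC (d = 60.9 mm).
τ_max = 16·15900/(π·(0.0609)³) = 3.585×10^8 Pa.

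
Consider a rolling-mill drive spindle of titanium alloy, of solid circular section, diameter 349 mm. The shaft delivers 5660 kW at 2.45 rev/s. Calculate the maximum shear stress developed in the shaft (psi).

ω = 2π·2.45 = 15.39 rad/s, so T = P/ω = 5660×10³ / 15.39 = 367700 N·m.
J = πd⁴/32 = π(0.349)⁴/32 = 1.456×10^-3 m⁴.
τ_max = T·r/J = 367700 × 0.174 / 1.456×10^-3 = 4.405×10^7 Pa.

6390 psi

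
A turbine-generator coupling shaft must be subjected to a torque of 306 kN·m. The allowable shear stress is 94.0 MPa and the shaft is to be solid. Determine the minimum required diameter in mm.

255 mm

For a solid shaft τ_max = 16T/(πd³), so d = (16T/(π τ_allow))^(1/3) = (16·306000/(π·9.40×10^7))^(1/3) = 0.2550 m.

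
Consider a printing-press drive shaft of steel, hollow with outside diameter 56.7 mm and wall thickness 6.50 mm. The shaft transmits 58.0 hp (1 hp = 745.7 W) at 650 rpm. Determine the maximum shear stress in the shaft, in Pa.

2.74e7 Pa

ω = 2π·650/60 = 68.07 rad/s, so T = P/ω = 58.0×745.7 / 68.07 = 635.4 N·m.
J = π(d_o⁴ − d_i⁴)/32 = π(0.0567⁴ − 0.0437⁴)/32 = 6.567×10^-7 m⁴.
τ_max = T·r/J = 635.4 × 0.0284 / 6.567×10^-7 = 2.743×10^7 Pa.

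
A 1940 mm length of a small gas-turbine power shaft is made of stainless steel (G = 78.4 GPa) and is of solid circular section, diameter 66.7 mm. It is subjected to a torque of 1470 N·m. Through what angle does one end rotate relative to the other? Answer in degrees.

1.07°

J = πd⁴/32 = π(0.0667)⁴/32 = 1.943×10^-6 m⁴.
θ = T·L/(G·J) = 1470 × 1.94 / (78.4×10⁹ × 1.943×10^-6) = 0.01872 rad.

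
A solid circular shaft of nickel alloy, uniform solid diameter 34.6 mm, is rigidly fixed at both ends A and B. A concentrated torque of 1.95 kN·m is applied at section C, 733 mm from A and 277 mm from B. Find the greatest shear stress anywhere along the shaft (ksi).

With uniform GJ and both ends fixed, compatibility θ_AC = θ_CB gives T_A·a = T_B·b, together with T_A + T_B = T₀.
T_A = T₀·b/(a+b) = 1950·277/1010 = 534.8 N·m; T_B = 1415 N·m.
τ in each portion: τ_AC = 6.58×10^7 Pa, τ_CB = 1.74×10^8 Pa; maximum is in CB.
τ_max = T_CB·r/J = 1415·0.0173/1.41×10^-7 = 1.740×10^8 Pa.

25.2 ksi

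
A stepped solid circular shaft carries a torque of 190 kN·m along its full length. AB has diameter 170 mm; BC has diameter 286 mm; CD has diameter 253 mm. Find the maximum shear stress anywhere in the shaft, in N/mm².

197 N/mm²

Under the same torque, τ_max = 16T/(πd³) is largest where d is smallest — segment AB (d = 170 mm).
τ_max = 16·190000/(π·(0.170)³) = 1.970×10^8 Pa.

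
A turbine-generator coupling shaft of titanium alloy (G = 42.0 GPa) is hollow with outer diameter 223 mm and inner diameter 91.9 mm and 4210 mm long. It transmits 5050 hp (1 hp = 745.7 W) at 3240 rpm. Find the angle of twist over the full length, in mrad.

ω = 2π·3240/60 = 339.3 rad/s, so T = P/ω = 5050×745.7 / 339.3 = 11100 N·m.
J = π(d_o⁴ − d_i⁴)/32 = π(0.223⁴ − 0.0919⁴)/32 = 2.358×10^-4 m⁴.
θ = T·L/(G·J) = 11100 × 4.21 / (42.0×10⁹ × 2.358×10^-4) = 4.719×10^-3 rad.

4.72 mrad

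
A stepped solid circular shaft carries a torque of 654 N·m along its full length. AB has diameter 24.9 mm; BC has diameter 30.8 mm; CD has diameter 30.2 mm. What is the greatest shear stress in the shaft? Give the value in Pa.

Under the same torque, τ_max = 16T/(πd³) is largest where d is smallest — segment AB (d = 24.9 mm).
τ_max = 16·654.0/(π·(0.0249)³) = 2.157×10^8 Pa.

2.16e8 Pa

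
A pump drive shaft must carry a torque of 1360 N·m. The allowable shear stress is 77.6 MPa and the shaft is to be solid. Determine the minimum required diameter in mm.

For a solid shaft τ_max = 16T/(πd³), so d = (16T/(π τ_allow))^(1/3) = (16·1360/(π·7.76×10^7))^(1/3) = 0.04469 m.

44.7 mm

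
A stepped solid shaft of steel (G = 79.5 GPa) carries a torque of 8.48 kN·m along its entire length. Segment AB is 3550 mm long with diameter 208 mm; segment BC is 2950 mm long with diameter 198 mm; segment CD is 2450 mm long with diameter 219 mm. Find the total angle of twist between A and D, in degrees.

0.304°

J_AB = π(0.208)⁴/32 = 1.84×10^-4 m⁴; J_BC = π(0.198)⁴/32 = 1.51×10^-4 m⁴; J_CD = π(0.219)⁴/32 = 2.26×10^-4 m⁴.
θ = (T/G)·Σ L_i/J_i = (8480/79.5×10⁹)·(3.55/1.84×10^-4 + 2.95/1.51×10^-4 + 2.45/2.26×10^-4) = 5.303×10^-3 rad.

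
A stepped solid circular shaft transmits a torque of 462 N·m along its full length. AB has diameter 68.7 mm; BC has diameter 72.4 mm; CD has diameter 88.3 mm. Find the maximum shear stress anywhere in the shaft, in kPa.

7260 kPa

Under the same torque, τ_max = 16T/(πd³) is largest where d is smallest — segment AB (d = 68.7 mm).
τ_max = 16·462.0/(π·(0.0687)³) = 7.257×10^6 Pa.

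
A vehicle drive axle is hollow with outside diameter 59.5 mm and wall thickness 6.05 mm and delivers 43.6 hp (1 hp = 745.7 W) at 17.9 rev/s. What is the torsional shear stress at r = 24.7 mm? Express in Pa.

ω = 2π·17.9 = 112.5 rad/s, so T = P/ω = 43.6×745.7 / 112.5 = 289.1 N·m.
J = π(d_o⁴ − d_i⁴)/32 = π(0.0595⁴ − 0.0474⁴)/32 = 7.349×10^-7 m⁴.
Shear stress varies linearly with radius: τ = T·r/J = 289.1 × 0.0247 / 7.349×10^-7 = 9.716×10^6 Pa.

9.72e6 Pa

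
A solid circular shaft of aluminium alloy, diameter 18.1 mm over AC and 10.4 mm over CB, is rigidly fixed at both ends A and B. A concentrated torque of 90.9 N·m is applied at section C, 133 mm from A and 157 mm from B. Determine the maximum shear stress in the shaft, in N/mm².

71.5 N/mm²

Compatibility: T_A·a/J_AC = T_B·b/J_CB with T_A + T_B = T₀.
J_AC = 1.05×10^-8 m⁴, J_CB = 1.15×10^-9 m⁴, so T_A = T₀·(J_AC/a)/((J_AC/a)+(J_CB/b)) = 83.22 N·m, T_B = 7.684 N·m.
τ in each portion: τ_AC = 7.15×10^7 Pa, τ_CB = 3.48×10^7 Pa; maximum is in AC.
τ_max = T_AC·r/J = 83.22·0.00905/1.05×10^-8 = 7.147×10^7 Pa.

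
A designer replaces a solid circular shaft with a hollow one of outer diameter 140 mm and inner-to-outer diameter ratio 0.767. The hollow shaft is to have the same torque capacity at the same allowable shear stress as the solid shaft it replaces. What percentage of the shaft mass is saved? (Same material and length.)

Equal τ_max and T ⇒ the solid shaft needs d_s³ = d_o³(1−k⁴), so d_s = 140·(1−0.767⁴)^(1/3) = 121.5 mm.
Area ratio A_h/A_s = d_o²(1−k²)/d_s² = (1−k²)/(1−k⁴)^(2/3) = 0.5465.
Mass saving = 1 − 0.5465 = 45.4 %.

45.4 %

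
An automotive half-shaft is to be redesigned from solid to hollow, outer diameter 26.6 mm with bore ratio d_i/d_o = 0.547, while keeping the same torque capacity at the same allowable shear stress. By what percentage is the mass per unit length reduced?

Equal τ_max and T ⇒ the solid shaft needs d_s³ = d_o³(1−k⁴), so d_s = 26.6·(1−0.547⁴)^(1/3) = 25.78 mm.
Area ratio A_h/A_s = d_o²(1−k²)/d_s² = (1−k²)/(1−k⁴)^(2/3) = 0.7460.
Mass saving = 1 − 0.7460 = 25.4 %.

25.4 %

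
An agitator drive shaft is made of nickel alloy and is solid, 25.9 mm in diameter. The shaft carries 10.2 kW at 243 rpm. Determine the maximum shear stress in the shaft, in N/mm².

117 N/mm²

ω = 2π·243/60 = 25.45 rad/s, so T = P/ω = 10.2×10³ / 25.45 = 400.8 N·m.
J = πd⁴/32 = π(0.0259)⁴/32 = 4.418×10^-8 m⁴.
τ_max = T·r/J = 400.8 × 0.0129 / 4.418×10^-8 = 1.175×10^8 Pa.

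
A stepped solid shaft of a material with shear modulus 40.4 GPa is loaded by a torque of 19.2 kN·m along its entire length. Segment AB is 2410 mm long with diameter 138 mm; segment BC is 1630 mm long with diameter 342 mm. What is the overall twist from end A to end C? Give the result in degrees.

1.88°

J_AB = π(0.138)⁴/32 = 3.56×10^-5 m⁴; J_BC = π(0.342)⁴/32 = 1.34×10^-3 m⁴.
θ = (T/G)·Σ L_i/J_i = (19200/40.4×10⁹)·(2.41/3.56×10^-5 + 1.63/1.34×10^-3) = 0.03274 rad.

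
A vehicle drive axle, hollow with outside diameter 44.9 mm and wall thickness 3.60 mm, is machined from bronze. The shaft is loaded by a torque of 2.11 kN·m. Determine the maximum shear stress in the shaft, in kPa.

236000 kPa

J = π(d_o⁴ − d_i⁴)/32 = π(0.0449⁴ − 0.0377⁴)/32 = 2.007×10^-7 m⁴.
τ_max = T·r/J = 2110 × 0.0224 / 2.007×10^-7 = 2.360×10^8 Pa.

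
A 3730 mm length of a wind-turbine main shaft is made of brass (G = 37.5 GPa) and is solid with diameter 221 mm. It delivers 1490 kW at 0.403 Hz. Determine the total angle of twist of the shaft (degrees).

ω = 2π·0.403 = 2.532 rad/s, so T = P/ω = 1490×10³ / 2.532 = 588400 N·m.
J = πd⁴/32 = π(0.221)⁴/32 = 2.342×10^-4 m⁴.
θ = T·L/(G·J) = 588400 × 3.73 / (37.5×10⁹ × 2.342×10^-4) = 0.2499 rad.

14.3°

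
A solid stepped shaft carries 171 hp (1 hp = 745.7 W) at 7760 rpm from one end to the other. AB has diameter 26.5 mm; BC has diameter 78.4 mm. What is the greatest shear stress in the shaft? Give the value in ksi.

6.23 ksi

ω = 2π·7760/60 = 812.6 rad/s, so T = P/ω = 171×745.7 / 812.6 = 156.9 N·m.
Under the same torque, τ_max = 16T/(πd³) is largest where d is smallest — segment AB (d = 26.5 mm).
τ_max = 16·156.9/(π·(0.0265)³) = 4.294×10^7 Pa.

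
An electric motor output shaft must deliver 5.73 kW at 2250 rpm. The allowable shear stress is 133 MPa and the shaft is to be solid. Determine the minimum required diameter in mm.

9.77 mm

ω = 2π·2250/60 = 235.6 rad/s, so T = P/ω = 5.73×10³ / 235.6 = 24.32 N·m.
For a solid shaft τ_max = 16T/(πd³), so d = (16T/(π τ_allow))^(1/3) = (16·24.32/(π·1.33×10^8))^(1/3) = 0.009765 m.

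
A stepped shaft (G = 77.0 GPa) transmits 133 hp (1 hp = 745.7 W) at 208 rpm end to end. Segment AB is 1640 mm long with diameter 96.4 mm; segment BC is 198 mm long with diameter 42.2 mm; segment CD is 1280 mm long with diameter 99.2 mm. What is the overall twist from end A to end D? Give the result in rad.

0.0570 rad

ω = 2π·208/60 = 21.78 rad/s, so T = P/ω = 133×745.7 / 21.78 = 4553 N·m.
J_AB = π(0.0964)⁴/32 = 8.48×10^-6 m⁴; J_BC = π(0.0422)⁴/32 = 3.11×10^-7 m⁴; J_CD = π(0.0992)⁴/32 = 9.51×10^-6 m⁴.
θ = (T/G)·Σ L_i/J_i = (4553/77.0×10⁹)·(1.64/8.48×10^-6 + 0.198/3.11×10^-7 + 1.28/9.51×10^-6) = 0.05701 rad.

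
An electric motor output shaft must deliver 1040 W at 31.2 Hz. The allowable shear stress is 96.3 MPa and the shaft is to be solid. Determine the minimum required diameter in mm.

6.55 mm

ω = 2π·31.2 = 196.0 rad/s, so T = P/ω = 1040 / 196.0 = 5.305 N·m.
For a solid shaft τ_max = 16T/(πd³), so d = (16T/(π τ_allow))^(1/3) = (16·5.305/(π·9.63×10^7))^(1/3) = 0.006547 m.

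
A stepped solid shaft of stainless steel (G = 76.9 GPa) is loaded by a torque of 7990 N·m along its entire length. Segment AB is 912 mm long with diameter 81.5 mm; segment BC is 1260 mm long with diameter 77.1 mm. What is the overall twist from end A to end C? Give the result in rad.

0.0596 rad

J_AB = π(0.0815)⁴/32 = 4.33×10^-6 m⁴; J_BC = π(0.0771)⁴/32 = 3.47×10^-6 m⁴.
θ = (T/G)·Σ L_i/J_i = (7990/76.9×10⁹)·(0.912/4.33×10^-6 + 1.26/3.47×10^-6) = 0.05961 rad.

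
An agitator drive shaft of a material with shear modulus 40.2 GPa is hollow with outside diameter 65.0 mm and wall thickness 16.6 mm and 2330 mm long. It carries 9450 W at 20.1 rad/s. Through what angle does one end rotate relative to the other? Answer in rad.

0.0165 rad

ω = 20.1 rad/s, so T = P/ω = 9450 / 20.10 = 470.1 N·m.
J = π(d_o⁴ − d_i⁴)/32 = π(0.0650⁴ − 0.0318⁴)/32 = 1.652×10^-6 m⁴.
θ = T·L/(G·J) = 470.1 × 2.33 / (40.2×10⁹ × 1.652×10^-6) = 0.01649 rad.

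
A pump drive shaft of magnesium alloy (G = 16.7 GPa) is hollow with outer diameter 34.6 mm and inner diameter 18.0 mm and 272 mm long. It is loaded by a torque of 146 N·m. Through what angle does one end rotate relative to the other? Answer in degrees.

1.04°

J = π(d_o⁴ − d_i⁴)/32 = π(0.0346⁴ − 0.0180⁴)/32 = 1.304×10^-7 m⁴.
θ = T·L/(G·J) = 146.0 × 0.272 / (16.7×10⁹ × 1.304×10^-7) = 0.01824 rad.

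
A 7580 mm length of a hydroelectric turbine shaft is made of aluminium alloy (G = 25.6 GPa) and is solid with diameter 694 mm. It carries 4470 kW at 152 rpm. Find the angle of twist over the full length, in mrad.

ω = 2π·152/60 = 15.92 rad/s, so T = P/ω = 4470×10³ / 15.92 = 280800 N·m.
J = πd⁴/32 = π(0.694)⁴/32 = 0.02277 m⁴.
θ = T·L/(G·J) = 280800 × 7.58 / (25.6×10⁹ × 0.02277) = 3.651×10^-3 rad.

3.65 mrad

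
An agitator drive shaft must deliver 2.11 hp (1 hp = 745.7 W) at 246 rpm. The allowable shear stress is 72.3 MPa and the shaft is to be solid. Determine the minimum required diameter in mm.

ω = 2π·246/60 = 25.76 rad/s, so T = P/ω = 2.11×745.7 / 25.76 = 61.08 N·m.
For a solid shaft τ_max = 16T/(πd³), so d = (16T/(π τ_allow))^(1/3) = (16·61.08/(π·7.23×10^7))^(1/3) = 0.01626 m.

16.3 mm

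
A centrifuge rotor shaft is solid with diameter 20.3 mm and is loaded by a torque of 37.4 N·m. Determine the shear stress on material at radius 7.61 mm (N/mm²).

J = πd⁴/32 = π(0.0203)⁴/32 = 1.667×10^-8 m⁴.
Shear stress varies linearly with radius: τ = T·r/J = 37.40 × 0.00761 / 1.667×10^-8 = 1.707×10^7 Pa.

17.1 N/mm²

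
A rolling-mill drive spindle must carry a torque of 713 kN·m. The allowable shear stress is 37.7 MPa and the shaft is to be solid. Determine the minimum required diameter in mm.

458 mm

For a solid shaft τ_max = 16T/(πd³), so d = (16T/(π τ_allow))^(1/3) = (16·713000/(π·3.77×10^7))^(1/3) = 0.4584 m.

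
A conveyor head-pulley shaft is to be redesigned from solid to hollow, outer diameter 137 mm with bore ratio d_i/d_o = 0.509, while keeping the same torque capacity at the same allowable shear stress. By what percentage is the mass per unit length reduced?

Equal τ_max and T ⇒ the solid shaft needs d_s³ = d_o³(1−k⁴), so d_s = 137·(1−0.509⁴)^(1/3) = 133.9 mm.
Area ratio A_h/A_s = d_o²(1−k²)/d_s² = (1−k²)/(1−k⁴)^(2/3) = 0.7760.
Mass saving = 1 − 0.7760 = 22.4 %.

22.4 %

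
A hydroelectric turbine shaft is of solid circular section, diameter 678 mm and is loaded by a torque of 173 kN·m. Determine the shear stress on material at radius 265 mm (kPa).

2210 kPa

J = πd⁴/32 = π(0.678)⁴/32 = 0.02075 m⁴.
Shear stress varies linearly with radius: τ = T·r/J = 173000 × 0.265 / 0.02075 = 2.210×10^6 Pa.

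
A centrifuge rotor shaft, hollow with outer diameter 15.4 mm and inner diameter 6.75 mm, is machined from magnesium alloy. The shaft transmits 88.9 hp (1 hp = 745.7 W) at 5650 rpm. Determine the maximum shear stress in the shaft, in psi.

23500 psi

ω = 2π·5650/60 = 591.7 rad/s, so T = P/ω = 88.9×745.7 / 591.7 = 112.0 N·m.
J = π(d_o⁴ − d_i⁴)/32 = π(0.0154⁴ − 0.00675⁴)/32 = 5.318×10^-9 m⁴.
τ_max = T·r/J = 112.0 × 0.00770 / 5.318×10^-9 = 1.622×10^8 Pa.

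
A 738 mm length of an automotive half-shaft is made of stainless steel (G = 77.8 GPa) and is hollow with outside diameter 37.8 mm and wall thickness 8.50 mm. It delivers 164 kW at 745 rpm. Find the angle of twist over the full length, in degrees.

6.28°

ω = 2π·745/60 = 78.02 rad/s, so T = P/ω = 164×10³ / 78.02 = 2102 N·m.
J = π(d_o⁴ − d_i⁴)/32 = π(0.0378⁴ − 0.0208⁴)/32 = 1.821×10^-7 m⁴.
θ = T·L/(G·J) = 2102 × 0.738 / (77.8×10⁹ × 1.821×10^-7) = 0.1095 rad.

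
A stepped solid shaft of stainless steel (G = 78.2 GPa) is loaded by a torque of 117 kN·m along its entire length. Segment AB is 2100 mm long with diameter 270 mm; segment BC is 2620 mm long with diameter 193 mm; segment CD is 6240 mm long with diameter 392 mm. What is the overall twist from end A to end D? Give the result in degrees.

2.22°

J_AB = π(0.270)⁴/32 = 5.22×10^-4 m⁴; J_BC = π(0.193)⁴/32 = 1.36×10^-4 m⁴; J_CD = π(0.392)⁴/32 = 2.32×10^-3 m⁴.
θ = (T/G)·Σ L_i/J_i = (117000/78.2×10⁹)·(2.10/5.22×10^-4 + 2.62/1.36×10^-4 + 6.24/2.32×10^-3) = 0.03883 rad.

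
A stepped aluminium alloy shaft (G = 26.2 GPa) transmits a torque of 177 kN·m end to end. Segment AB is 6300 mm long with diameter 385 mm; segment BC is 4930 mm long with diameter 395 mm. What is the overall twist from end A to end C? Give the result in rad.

J_AB = π(0.385)⁴/32 = 2.16×10^-3 m⁴; J_BC = π(0.395)⁴/32 = 2.39×10^-3 m⁴.
θ = (T/G)·Σ L_i/J_i = (177000/26.2×10⁹)·(6.30/2.16×10^-3 + 4.93/2.39×10^-3) = 0.03367 rad.

0.0337 rad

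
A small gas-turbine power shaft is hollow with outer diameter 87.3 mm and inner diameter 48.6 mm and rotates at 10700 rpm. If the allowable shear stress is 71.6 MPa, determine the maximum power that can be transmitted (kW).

9470 kW

J = π(d_o⁴ − d_i⁴)/32 = π(0.0873⁴ − 0.0486⁴)/32 = 5.155×10^-6 m⁴.
T_max = τ_allow·J/r = 7.16×10^7 × 5.155×10^-6 / 0.0437 = 8455 N·m.
ω = 2π·10700/60 = 1121 rad/s, so P_max = T_max·ω = 9.474×10^6 W.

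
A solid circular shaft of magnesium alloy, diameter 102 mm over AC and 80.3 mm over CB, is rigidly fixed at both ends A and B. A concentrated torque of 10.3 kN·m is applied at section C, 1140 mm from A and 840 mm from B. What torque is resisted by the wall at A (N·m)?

6770 N·m

Compatibility: T_A·a/J_AC = T_B·b/J_CB with T_A + T_B = T₀.
J_AC = 1.06×10^-5 m⁴, J_CB = 4.08×10^-6 m⁴, so T_A = T₀·(J_AC/a)/((J_AC/a)+(J_CB/b)) = 6771 N·m, T_B = 3529 N·m.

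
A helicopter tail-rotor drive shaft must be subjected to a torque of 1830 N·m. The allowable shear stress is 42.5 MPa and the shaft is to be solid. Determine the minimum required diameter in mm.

For a solid shaft τ_max = 16T/(πd³), so d = (16T/(π τ_allow))^(1/3) = (16·1830/(π·4.25×10^7))^(1/3) = 0.06030 m.

60.3 mm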